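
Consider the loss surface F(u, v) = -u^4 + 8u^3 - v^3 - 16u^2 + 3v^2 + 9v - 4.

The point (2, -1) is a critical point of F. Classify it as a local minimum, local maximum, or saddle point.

The mixed partial ∂²F/∂u∂v is 0, so the Hessian at any point is diag(F_uu, F_vv) = diag(4(-3u^2 + 12u - 8), 6(-v + 1)).
At (2, -1): H = diag(16, 12).
Both eigenvalues are positive, so H is positive definite: a local minimum.

local minimum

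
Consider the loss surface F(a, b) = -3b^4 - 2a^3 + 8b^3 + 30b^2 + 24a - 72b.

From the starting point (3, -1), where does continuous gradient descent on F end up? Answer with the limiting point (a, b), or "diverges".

F is separable, so gradient descent decouples: a follows -∂F/∂a, b follows -∂F/∂b.
∂F/∂a = -6(a - 2)(a + 2); at a=3 this is -30, so a increases.
∂F/∂b = -12(b - 3)(b - 1)(b + 2); at b=-1 this is -96, so b increases.
The a-coordinate has no critical point in that direction and runs off to infinity.

diverges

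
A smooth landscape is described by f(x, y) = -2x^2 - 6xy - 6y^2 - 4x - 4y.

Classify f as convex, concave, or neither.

f is quadratic, so its Hessian is the constant matrix H = [[-4, -6], [-6, -12]].
det(H) = 12, tr(H) = -16.
det(H) > 0 and tr(H) < 0, so H is negative definite everywhere: concave.

concave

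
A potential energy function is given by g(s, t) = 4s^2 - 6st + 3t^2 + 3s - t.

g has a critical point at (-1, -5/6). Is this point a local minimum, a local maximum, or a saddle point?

The Hessian of g is constant: H = [[8, -6], [-6, 6]].
det(H) = 8·6 − (-6)² = 12.
det(H) > 0 and tr(H) = 14 > 0, so H is positive definite and the point is a local minimum.

local minimum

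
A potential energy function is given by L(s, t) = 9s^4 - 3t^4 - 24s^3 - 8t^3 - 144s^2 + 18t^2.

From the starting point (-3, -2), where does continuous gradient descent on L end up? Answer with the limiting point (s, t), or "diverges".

L is separable, so gradient descent decouples: s follows -∂L/∂s, t follows -∂L/∂t.
∂L/∂s = 36s(s - 4)(s + 2); at s=-3 this is -756, so s increases.
∂L/∂t = -12t(t - 1)(t + 3); at t=-2 this is -72, so t increases.
s converges to its nearest critical value -2 (a local min of the s-part); t converges to 0. The iterate converges to (-2, 0).

(-2, 0)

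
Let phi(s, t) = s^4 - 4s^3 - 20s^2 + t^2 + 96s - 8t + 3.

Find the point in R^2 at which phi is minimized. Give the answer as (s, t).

(-3, 4)

phi(s,t) separates as P(s) + Q(t) + 3, so its minimum is min P + min Q + 3.
P'(s) = 4(s - 4)(s - 2)(s + 3) vanishes at s ∈ {-3, 2, 4}; Q'(t) = 2(t - 4) vanishes at t ∈ {4}.
Local minima of P (where P''>0): P(-3)=-279, P(4)=64. Local minima of Q: Q(4)=-16.
So the global minimum of phi is P(-3) + Q(4) + 3 = -279 − 16 + 3 = -292, attained at (-3, 4).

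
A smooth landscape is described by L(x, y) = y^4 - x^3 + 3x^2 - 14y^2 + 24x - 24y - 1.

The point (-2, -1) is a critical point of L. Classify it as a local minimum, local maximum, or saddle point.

saddle point

The mixed partial ∂²L/∂x∂y is 0, so the Hessian at any point is diag(L_xx, L_yy) = diag(6(-x + 1), 4(3y^2 - 7)).
At (-2, -1): H = diag(18, -16).
The eigenvalues have opposite signs, so H is indefinite: a saddle point.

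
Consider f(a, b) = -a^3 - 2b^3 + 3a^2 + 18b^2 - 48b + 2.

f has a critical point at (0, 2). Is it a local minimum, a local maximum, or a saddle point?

The mixed partial ∂²f/∂a∂b is 0, so the Hessian at any point is diag(f_aa, f_bb) = diag(6(-a + 1), 12(-b + 3)).
At (0, 2): H = diag(6, 12).
Both eigenvalues are positive, so H is positive definite: a local minimum.

local minimum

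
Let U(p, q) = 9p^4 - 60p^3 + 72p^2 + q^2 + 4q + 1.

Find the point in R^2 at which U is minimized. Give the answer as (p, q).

(4, -2)

U(p,q) separates as A(p) + B(q) + 1, so its minimum is min A + min B + 1.
A'(p) = 36p(p - 4)(p - 1) vanishes at p ∈ {0, 1, 4}; B'(q) = 2q + 4 vanishes at q ∈ {-2}.
Local minima of A (where A''>0): A(0)=0, A(4)=-384. Local minima of B: B(-2)=-4.
So the global minimum of U is A(4) + B(-2) + 1 = -384 − 4 + 1 = -387, attained at (4, -2).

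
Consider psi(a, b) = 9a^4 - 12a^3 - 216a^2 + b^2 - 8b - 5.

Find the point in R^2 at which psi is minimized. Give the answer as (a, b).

(4, 4)

psi(a,b) separates as P(a) + Q(b) − 5, so its minimum is min P + min Q − 5.
P'(a) = 36a(a - 4)(a + 3) vanishes at a ∈ {-3, 0, 4}; Q'(b) = 2b - 8 vanishes at b ∈ {4}.
Local minima of P (where P''>0): P(-3)=-891, P(4)=-1920. Local minima of Q: Q(4)=-16.
So the global minimum of psi is P(4) + Q(4) − 5 = -1920 − 16 − 5 = -1941, attained at (4, 4).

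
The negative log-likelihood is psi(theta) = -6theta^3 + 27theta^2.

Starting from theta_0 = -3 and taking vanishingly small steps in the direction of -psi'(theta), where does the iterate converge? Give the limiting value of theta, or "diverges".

0

psi'(theta) = -18theta(theta - 3), so psi'(-3) = -324.
Gradient descent moves in the -psi' direction, i.e. theta is increasing.
The nearest critical point in that direction is theta = 0, where psi'' = 54 > 0 (a local minimum). The iterate converges there.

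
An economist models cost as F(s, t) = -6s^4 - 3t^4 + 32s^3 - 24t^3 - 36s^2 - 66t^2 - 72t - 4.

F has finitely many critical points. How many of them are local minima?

F separates as a function of s plus a function of t, so ∇F=0 decouples.
∂F/∂s = -24s(s - 3)(s - 1) = 0 at s ∈ {0, 1, 3}; ∂F/∂t = -12(t + 1)(t + 2)(t + 3) = 0 at t ∈ {-3, -2, -1}.
The Hessian is diagonal: diag(F_ss, F_tt). Second derivatives: F_ss(0)=-72, F_ss(1)=48, F_ss(3)=-144; F_tt(-3)=-24, F_tt(-2)=12, F_tt(-1)=-24.
Local minima occur where both diagonal entries positive: (1, -2). Count: 1.

1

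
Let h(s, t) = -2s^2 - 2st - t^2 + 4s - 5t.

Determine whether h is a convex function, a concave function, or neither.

h is quadratic, so its Hessian is the constant matrix H = [[-4, -2], [-2, -2]].
det(H) = 4, tr(H) = -6.
det(H) > 0 and tr(H) < 0, so H is negative definite everywhere: concave.

concave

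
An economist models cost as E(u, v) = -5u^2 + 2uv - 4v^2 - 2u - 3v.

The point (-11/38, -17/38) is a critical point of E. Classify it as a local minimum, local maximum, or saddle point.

The Hessian of E is constant: H = [[-10, 2], [2, -8]].
det(H) = (-10)·(-8) − 2² = 76.
det(H) > 0 and tr(H) = -18 < 0, so H is negative definite and the point is a local maximum.

local maximum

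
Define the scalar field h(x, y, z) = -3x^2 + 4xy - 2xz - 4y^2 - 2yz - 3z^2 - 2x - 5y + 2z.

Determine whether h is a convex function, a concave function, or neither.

h is quadratic, so its Hessian is the constant matrix H = [[-6, 4, -2], [4, -8, -2], [-2, -2, -6]].
Leading principal minors: -6, 32, -104.
Signs alternate −, +, − ⇒ H ≺ 0 ⇒ concave.

concave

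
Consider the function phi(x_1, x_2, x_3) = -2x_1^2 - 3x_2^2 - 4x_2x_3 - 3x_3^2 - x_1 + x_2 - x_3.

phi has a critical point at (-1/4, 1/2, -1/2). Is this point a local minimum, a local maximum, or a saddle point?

The Hessian is constant: H = [[-4, 0, 0], [0, -6, -4], [0, -4, -6]].
Leading principal minors: Δ₁ = -4, Δ₂ = 24, Δ₃ = -80.
The minors alternate sign starting negative (−, +, −), so H is negative definite: a local maximum.

local maximum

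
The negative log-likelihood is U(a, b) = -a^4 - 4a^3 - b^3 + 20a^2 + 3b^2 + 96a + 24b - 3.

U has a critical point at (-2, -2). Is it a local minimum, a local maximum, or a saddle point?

local minimum

The mixed partial ∂²U/∂a∂b is 0, so the Hessian at any point is diag(U_aa, U_bb) = diag(4(-3a^2 - 6a + 10), 6(-b + 1)).
At (-2, -2): H = diag(40, 18).
Both eigenvalues are positive, so H is positive definite: a local minimum.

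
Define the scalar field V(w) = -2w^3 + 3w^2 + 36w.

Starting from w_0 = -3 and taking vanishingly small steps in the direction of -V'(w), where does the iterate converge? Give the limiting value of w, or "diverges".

V'(w) = -6(w - 3)(w + 2), so V'(-3) = -36.
Gradient descent moves in the -V' direction, i.e. w is increasing.
The nearest critical point in that direction is w = -2, where V'' = 30 > 0 (a local minimum). The iterate converges there.

-2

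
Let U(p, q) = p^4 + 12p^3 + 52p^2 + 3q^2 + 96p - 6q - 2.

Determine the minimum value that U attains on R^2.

-69

U(p,q) separates as A(p) + B(q) − 2, so its minimum is min A + min B − 2.
A'(p) = 4(p + 2)(p + 3)(p + 4) vanishes at p ∈ {-4, -3, -2}; B'(q) = 6q - 6 vanishes at q ∈ {1}.
Local minima of A (where A''>0): A(-4)=-64, A(-2)=-64. Local minima of B: B(1)=-3.
So the global minimum of U is A(-4) + B(1) − 2 = -64 − 3 − 2 = -69, attained at (-4, 1).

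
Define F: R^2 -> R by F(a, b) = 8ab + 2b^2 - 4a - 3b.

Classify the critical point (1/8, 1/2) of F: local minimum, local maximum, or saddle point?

The Hessian of F is constant: H = [[0, 8], [8, 4]].
det(H) = 0·4 − 8² = -64.
Since det(H) < 0, H is indefinite and the critical point is a saddle point.

saddle point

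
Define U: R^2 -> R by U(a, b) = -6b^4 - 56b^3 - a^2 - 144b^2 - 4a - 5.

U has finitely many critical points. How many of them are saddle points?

1

U separates as a function of a plus a function of b, so ∇U=0 decouples.
∂U/∂a = -2(a + 2) = 0 at a ∈ {-2}; ∂U/∂b = -24b(b + 3)(b + 4) = 0 at b ∈ {-4, -3, 0}.
The Hessian is diagonal: diag(U_aa, U_bb). Second derivatives: U_aa(-2)=-2; U_bb(-4)=-96, U_bb(-3)=72, U_bb(0)=-288.
Saddle points occur where the two diagonal entries have opposite signs: (-2, -3). Count: 1.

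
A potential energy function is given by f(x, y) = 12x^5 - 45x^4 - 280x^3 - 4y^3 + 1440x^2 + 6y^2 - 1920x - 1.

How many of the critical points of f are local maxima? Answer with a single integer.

f separates as a function of x plus a function of y, so ∇f=0 decouples.
∂f/∂x = 60(x - 4)(x - 2)(x - 1)(x + 4) = 0 at x ∈ {-4, 1, 2, 4}; ∂f/∂y = -12y(y - 1) = 0 at y ∈ {0, 1}.
The Hessian is diagonal: diag(f_xx, f_yy). Second derivatives: f_xx(-4)=-14400, f_xx(1)=900, f_xx(2)=-720, f_xx(4)=2880; f_yy(0)=12, f_yy(1)=-12.
Local maxima occur where both diagonal entries negative: (-4, 1), (2, 1). Count: 2.

2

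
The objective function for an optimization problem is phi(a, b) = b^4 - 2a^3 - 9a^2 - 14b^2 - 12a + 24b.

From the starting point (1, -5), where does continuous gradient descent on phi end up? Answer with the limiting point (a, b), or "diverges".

phi is separable, so gradient descent decouples: a follows -∂phi/∂a, b follows -∂phi/∂b.
∂phi/∂a = -6(a + 1)(a + 2); at a=1 this is -36, so a increases.
∂phi/∂b = 4(b - 2)(b - 1)(b + 3); at b=-5 this is -336, so b increases.
The a-coordinate has no critical point in that direction and runs off to infinity.

diverges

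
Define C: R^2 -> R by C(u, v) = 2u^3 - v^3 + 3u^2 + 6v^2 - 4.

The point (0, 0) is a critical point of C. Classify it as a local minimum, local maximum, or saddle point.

The mixed partial ∂²C/∂u∂v is 0, so the Hessian at any point is diag(C_uu, C_vv) = diag(6(2u + 1), 6(-v + 2)).
At (0, 0): H = diag(6, 12).
Both eigenvalues are positive, so H is positive definite: a local minimum.

local minimum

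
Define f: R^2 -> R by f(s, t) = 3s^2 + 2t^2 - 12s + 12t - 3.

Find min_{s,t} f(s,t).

-33

f(s,t) separates as P(s) + Q(t) − 3, so its minimum is min P + min Q − 3.
P'(s) = 6s - 12 vanishes at s ∈ {2}; Q'(t) = 4(t + 3) vanishes at t ∈ {-3}.
Local minima of P (where P''>0): P(2)=-12. Local minima of Q: Q(-3)=-18.
So the global minimum of f is P(2) + Q(-3) − 3 = -12 − 18 − 3 = -33, attained at (2, -3).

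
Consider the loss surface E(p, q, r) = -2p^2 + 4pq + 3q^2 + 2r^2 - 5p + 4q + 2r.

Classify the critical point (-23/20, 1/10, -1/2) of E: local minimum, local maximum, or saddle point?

The Hessian is constant: H = [[-4, 4, 0], [4, 6, 0], [0, 0, 4]].
Leading principal minors: Δ₁ = -4, Δ₂ = -40, Δ₃ = -160.
The minors fit neither the all-positive nor the alternating-sign pattern, so H is indefinite: a saddle point.

saddle point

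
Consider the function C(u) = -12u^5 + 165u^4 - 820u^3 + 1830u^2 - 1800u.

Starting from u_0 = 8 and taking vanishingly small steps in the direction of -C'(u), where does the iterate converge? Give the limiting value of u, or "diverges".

diverges

C'(u) = -60(u - 5)(u - 3)(u - 2)(u - 1), so C'(8) = -37800.
Gradient descent moves in the -C' direction, i.e. u is increasing.
There is no critical point above u=8, and C' keeps the same sign, so the iterate runs off to +∞.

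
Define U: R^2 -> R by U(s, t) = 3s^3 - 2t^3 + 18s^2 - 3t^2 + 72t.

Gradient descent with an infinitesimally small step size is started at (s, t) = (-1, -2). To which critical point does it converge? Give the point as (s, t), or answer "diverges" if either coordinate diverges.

(0, -4)

U is separable, so gradient descent decouples: s follows -∂U/∂s, t follows -∂U/∂t.
∂U/∂s = 9s(s + 4); at s=-1 this is -27, so s increases.
∂U/∂t = -6(t - 3)(t + 4); at t=-2 this is 60, so t decreases.
s converges to its nearest critical value 0 (a local min of the s-part); t converges to -4. The iterate converges to (0, -4).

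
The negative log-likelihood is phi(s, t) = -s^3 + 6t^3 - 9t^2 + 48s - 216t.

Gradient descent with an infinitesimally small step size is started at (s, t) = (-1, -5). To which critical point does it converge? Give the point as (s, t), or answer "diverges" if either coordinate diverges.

diverges

phi is separable, so gradient descent decouples: s follows -∂phi/∂s, t follows -∂phi/∂t.
∂phi/∂s = -3(s - 4)(s + 4); at s=-1 this is 45, so s decreases.
∂phi/∂t = 18(t - 4)(t + 3); at t=-5 this is 324, so t decreases.
The t-coordinate has no critical point in that direction and runs off to infinity.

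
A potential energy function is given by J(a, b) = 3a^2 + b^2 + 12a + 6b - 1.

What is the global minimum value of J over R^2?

-22

J(a,b) separates as P(a) + Q(b) − 1, so its minimum is min P + min Q − 1.
P'(a) = 6a + 12 vanishes at a ∈ {-2}; Q'(b) = 2b + 6 vanishes at b ∈ {-3}.
Local minima of P (where P''>0): P(-2)=-12. Local minima of Q: Q(-3)=-9.
So the global minimum of J is P(-2) + Q(-3) − 1 = -12 − 9 − 1 = -22, attained at (-2, -3).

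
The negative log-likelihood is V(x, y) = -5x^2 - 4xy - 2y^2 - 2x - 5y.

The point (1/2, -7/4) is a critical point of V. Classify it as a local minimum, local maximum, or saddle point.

local maximum

The Hessian of V is constant: H = [[-10, -4], [-4, -4]].
det(H) = (-10)·(-4) − (-4)² = 24.
det(H) > 0 and tr(H) = -14 < 0, so H is negative definite and the point is a local maximum.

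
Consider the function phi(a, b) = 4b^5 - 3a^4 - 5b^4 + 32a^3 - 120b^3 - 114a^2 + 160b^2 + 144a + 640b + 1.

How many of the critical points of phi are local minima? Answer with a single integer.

2

phi separates as a function of a plus a function of b, so ∇phi=0 decouples.
∂phi/∂a = -12(a - 4)(a - 3)(a - 1) = 0 at a ∈ {1, 3, 4}; ∂phi/∂b = 20(b - 4)(b - 2)(b + 1)(b + 4) = 0 at b ∈ {-4, -1, 2, 4}.
The Hessian is diagonal: diag(phi_aa, phi_bb). Second derivatives: phi_aa(1)=-72, phi_aa(3)=24, phi_aa(4)=-36; phi_bb(-4)=-2880, phi_bb(-1)=900, phi_bb(2)=-720, phi_bb(4)=1600.
Local minima occur where both diagonal entries positive: (3, -1), (3, 4). Count: 2.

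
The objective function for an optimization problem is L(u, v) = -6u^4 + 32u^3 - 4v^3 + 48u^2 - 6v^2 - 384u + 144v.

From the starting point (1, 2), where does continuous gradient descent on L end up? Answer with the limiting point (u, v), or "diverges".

(2, -4)

L is separable, so gradient descent decouples: u follows -∂L/∂u, v follows -∂L/∂v.
∂L/∂u = -24(u - 4)(u - 2)(u + 2); at u=1 this is -216, so u increases.
∂L/∂v = -12(v - 3)(v + 4); at v=2 this is 72, so v decreases.
u converges to its nearest critical value 2 (a local min of the u-part); v converges to -4. The iterate converges to (2, -4).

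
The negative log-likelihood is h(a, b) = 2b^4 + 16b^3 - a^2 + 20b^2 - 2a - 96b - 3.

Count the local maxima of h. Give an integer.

h separates as a function of a plus a function of b, so ∇h=0 decouples.
∂h/∂a = -2(a + 1) = 0 at a ∈ {-1}; ∂h/∂b = 8(b - 1)(b + 3)(b + 4) = 0 at b ∈ {-4, -3, 1}.
The Hessian is diagonal: diag(h_aa, h_bb). Second derivatives: h_aa(-1)=-2; h_bb(-4)=40, h_bb(-3)=-32, h_bb(1)=160.
Local maxima occur where both diagonal entries negative: (-1, -3). Count: 1.

1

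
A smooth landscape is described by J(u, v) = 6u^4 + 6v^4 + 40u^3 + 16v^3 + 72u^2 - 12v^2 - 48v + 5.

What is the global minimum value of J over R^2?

-33

J(u,v) separates as P(u) + Q(v) + 5, so its minimum is min P + min Q + 5.
P'(u) = 24u(u + 2)(u + 3) vanishes at u ∈ {-3, -2, 0}; Q'(v) = 24(v - 1)(v + 1)(v + 2) vanishes at v ∈ {-2, -1, 1}.
Local minima of P (where P''>0): P(-3)=54, P(0)=0. Local minima of Q: Q(-2)=16, Q(1)=-38.
So the global minimum of J is P(0) + Q(1) + 5 = 0 − 38 + 5 = -33, attained at (0, 1).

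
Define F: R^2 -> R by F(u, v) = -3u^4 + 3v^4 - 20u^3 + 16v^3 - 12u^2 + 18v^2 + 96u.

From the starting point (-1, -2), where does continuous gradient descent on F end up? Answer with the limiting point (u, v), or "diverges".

(-2, -3)

F is separable, so gradient descent decouples: u follows -∂F/∂u, v follows -∂F/∂v.
∂F/∂u = -12(u - 1)(u + 2)(u + 4); at u=-1 this is 72, so u decreases.
∂F/∂v = 12v(v + 1)(v + 3); at v=-2 this is 24, so v decreases.
u converges to its nearest critical value -2 (a local min of the u-part); v converges to -3. The iterate converges to (-2, -3).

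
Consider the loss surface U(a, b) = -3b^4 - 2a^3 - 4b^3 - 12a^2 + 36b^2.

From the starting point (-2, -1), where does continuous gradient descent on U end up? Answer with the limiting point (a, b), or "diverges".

(-4, 0)

U is separable, so gradient descent decouples: a follows -∂U/∂a, b follows -∂U/∂b.
∂U/∂a = -6a(a + 4); at a=-2 this is 24, so a decreases.
∂U/∂b = -12b(b - 2)(b + 3); at b=-1 this is -72, so b increases.
a converges to its nearest critical value -4 (a local min of the a-part); b converges to 0. The iterate converges to (-4, 0).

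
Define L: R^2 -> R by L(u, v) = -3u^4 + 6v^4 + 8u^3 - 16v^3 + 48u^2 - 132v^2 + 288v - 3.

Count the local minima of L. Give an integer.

L separates as a function of u plus a function of v, so ∇L=0 decouples.
∂L/∂u = -12u(u - 4)(u + 2) = 0 at u ∈ {-2, 0, 4}; ∂L/∂v = 24(v - 4)(v - 1)(v + 3) = 0 at v ∈ {-3, 1, 4}.
The Hessian is diagonal: diag(L_uu, L_vv). Second derivatives: L_uu(-2)=-144, L_uu(0)=96, L_uu(4)=-288; L_vv(-3)=672, L_vv(1)=-288, L_vv(4)=504.
Local minima occur where both diagonal entries positive: (0, -3), (0, 4). Count: 2.

2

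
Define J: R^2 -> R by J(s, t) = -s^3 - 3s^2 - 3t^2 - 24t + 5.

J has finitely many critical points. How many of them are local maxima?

1

J separates as a function of s plus a function of t, so ∇J=0 decouples.
∂J/∂s = -3s(s + 2) = 0 at s ∈ {-2, 0}; ∂J/∂t = -6(t + 4) = 0 at t ∈ {-4}.
The Hessian is diagonal: diag(J_ss, J_tt). Second derivatives: J_ss(-2)=6, J_ss(0)=-6; J_tt(-4)=-6.
Local maxima occur where both diagonal entries negative: (0, -4). Count: 1.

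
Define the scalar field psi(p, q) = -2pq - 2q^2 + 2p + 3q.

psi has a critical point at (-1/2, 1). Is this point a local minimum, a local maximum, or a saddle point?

The Hessian of psi is constant: H = [[0, -2], [-2, -4]].
det(H) = 0·(-4) − (-2)² = -4.
Since det(H) < 0, H is indefinite and the critical point is a saddle point.

saddle point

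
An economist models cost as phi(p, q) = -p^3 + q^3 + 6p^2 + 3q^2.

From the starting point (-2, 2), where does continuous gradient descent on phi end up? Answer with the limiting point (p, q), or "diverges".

phi is separable, so gradient descent decouples: p follows -∂phi/∂p, q follows -∂phi/∂q.
∂phi/∂p = -3p(p - 4); at p=-2 this is -36, so p increases.
∂phi/∂q = 3q(q + 2); at q=2 this is 24, so q decreases.
p converges to its nearest critical value 0 (a local min of the p-part); q converges to 0. The iterate converges to (0, 0).

(0, 0)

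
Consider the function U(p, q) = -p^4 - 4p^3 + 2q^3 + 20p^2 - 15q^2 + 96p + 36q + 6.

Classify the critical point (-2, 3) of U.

The mixed partial ∂²U/∂p∂q is 0, so the Hessian at any point is diag(U_pp, U_qq) = diag(4(-3p^2 - 6p + 10), 6(2q - 5)).
At (-2, 3): H = diag(40, 6).
Both eigenvalues are positive, so H is positive definite: a local minimum.

local minimum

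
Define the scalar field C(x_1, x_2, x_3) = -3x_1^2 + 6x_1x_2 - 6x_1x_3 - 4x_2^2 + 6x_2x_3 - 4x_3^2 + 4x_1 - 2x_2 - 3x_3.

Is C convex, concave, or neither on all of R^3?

C is quadratic, so its Hessian is the constant matrix H = [[-6, 6, -6], [6, -8, 6], [-6, 6, -8]].
Leading principal minors: -6, 12, -24.
Signs alternate −, +, − ⇒ H ≺ 0 ⇒ concave.

concave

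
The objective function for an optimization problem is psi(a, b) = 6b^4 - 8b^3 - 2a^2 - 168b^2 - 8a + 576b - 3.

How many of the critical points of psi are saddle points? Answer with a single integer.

psi separates as a function of a plus a function of b, so ∇psi=0 decouples.
∂psi/∂a = -4(a + 2) = 0 at a ∈ {-2}; ∂psi/∂b = 24(b - 3)(b - 2)(b + 4) = 0 at b ∈ {-4, 2, 3}.
The Hessian is diagonal: diag(psi_aa, psi_bb). Second derivatives: psi_aa(-2)=-4; psi_bb(-4)=1008, psi_bb(2)=-144, psi_bb(3)=168.
Saddle points occur where the two diagonal entries have opposite signs: (-2, -4), (-2, 3). Count: 2.

2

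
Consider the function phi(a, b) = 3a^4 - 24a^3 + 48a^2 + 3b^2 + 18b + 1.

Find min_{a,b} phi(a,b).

phi(a,b) separates as P(a) + Q(b) + 1, so its minimum is min P + min Q + 1.
P'(a) = 12a(a - 4)(a - 2) vanishes at a ∈ {0, 2, 4}; Q'(b) = 6b + 18 vanishes at b ∈ {-3}.
Local minima of P (where P''>0): P(0)=0, P(4)=0. Local minima of Q: Q(-3)=-27.
So the global minimum of phi is P(0) + Q(-3) + 1 = 0 − 27 + 1 = -26, attained at (0, -3).

-26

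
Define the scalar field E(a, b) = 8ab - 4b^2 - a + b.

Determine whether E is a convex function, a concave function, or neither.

E is quadratic, so its Hessian is the constant matrix H = [[0, 8], [8, -8]].
det(H) = -64, tr(H) = -8.
det(H) < 0, so H is indefinite: neither convex nor concave.

neither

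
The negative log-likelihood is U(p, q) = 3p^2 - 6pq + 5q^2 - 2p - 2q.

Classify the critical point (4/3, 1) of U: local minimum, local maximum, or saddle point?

local minimum

The Hessian of U is constant: H = [[6, -6], [-6, 10]].
det(H) = 6·10 − (-6)² = 24.
det(H) > 0 and tr(H) = 16 > 0, so H is positive definite and the point is a local minimum.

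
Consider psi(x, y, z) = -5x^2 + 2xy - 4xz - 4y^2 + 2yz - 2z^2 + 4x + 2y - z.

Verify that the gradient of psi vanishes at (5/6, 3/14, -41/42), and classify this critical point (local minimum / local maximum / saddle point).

local maximum

∇psi = (-10x + 2y - 4z + 4, 2x - 8y + 2z + 2, -4x + 2y - 4z - 1); substituting (5/6, 3/14, -41/42) gives ∇psi = (0, 0, 0), so (5/6, 3/14, -41/42) is indeed a critical point.
The Hessian is constant: H = [[-10, 2, -4], [2, -8, 2], [-4, 2, -4]].
Leading principal minors: Δ₁ = -10, Δ₂ = 76, Δ₃ = -168.
The minors alternate sign starting negative (−, +, −), so H is negative definite: a local maximum.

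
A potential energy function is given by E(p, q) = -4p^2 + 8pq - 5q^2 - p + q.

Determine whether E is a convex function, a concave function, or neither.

concave

E is quadratic, so its Hessian is the constant matrix H = [[-8, 8], [8, -10]].
det(H) = 16, tr(H) = -18.
det(H) > 0 and tr(H) < 0, so H is negative definite everywhere: concave.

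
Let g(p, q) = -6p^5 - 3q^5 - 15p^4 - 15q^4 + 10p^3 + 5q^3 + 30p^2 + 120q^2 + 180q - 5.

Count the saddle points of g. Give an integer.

8

g separates as a function of p plus a function of q, so ∇g=0 decouples.
∂g/∂p = -30p(p - 1)(p + 1)(p + 2) = 0 at p ∈ {-2, -1, 0, 1}; ∂g/∂q = -15(q - 2)(q + 1)(q + 2)(q + 3) = 0 at q ∈ {-3, -2, -1, 2}.
The Hessian is diagonal: diag(g_pp, g_qq). Second derivatives: g_pp(-2)=180, g_pp(-1)=-60, g_pp(0)=60, g_pp(1)=-180; g_qq(-3)=150, g_qq(-2)=-60, g_qq(-1)=90, g_qq(2)=-900.
Saddle points occur where the two diagonal entries have opposite signs: (-2, -2), (-2, 2), (-1, -3), (-1, -1), (0, -2), (0, 2), (1, -3), (1, -1). Count: 8.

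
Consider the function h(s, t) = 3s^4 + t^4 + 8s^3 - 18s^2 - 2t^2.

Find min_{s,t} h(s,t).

-136

h(s,t) separates as P(s) + Q(t), so its minimum is min P + min Q.
P'(s) = 12s(s - 1)(s + 3) vanishes at s ∈ {-3, 0, 1}; Q'(t) = 4t(t - 1)(t + 1) vanishes at t ∈ {-1, 0, 1}.
Local minima of P (where P''>0): P(-3)=-135, P(1)=-7. Local minima of Q: Q(-1)=-1, Q(1)=-1.
So the global minimum of h is P(-3) + Q(-1) = -135 − 1 = -136, attained at (-3, -1).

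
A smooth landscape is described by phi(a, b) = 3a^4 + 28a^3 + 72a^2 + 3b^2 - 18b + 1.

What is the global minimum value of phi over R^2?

phi(a,b) separates as P(a) + Q(b) + 1, so its minimum is min P + min Q + 1.
P'(a) = 12a(a + 3)(a + 4) vanishes at a ∈ {-4, -3, 0}; Q'(b) = 6b - 18 vanishes at b ∈ {3}.
Local minima of P (where P''>0): P(-4)=128, P(0)=0. Local minima of Q: Q(3)=-27.
So the global minimum of phi is P(0) + Q(3) + 1 = 0 − 27 + 1 = -26, attained at (0, 3).

-26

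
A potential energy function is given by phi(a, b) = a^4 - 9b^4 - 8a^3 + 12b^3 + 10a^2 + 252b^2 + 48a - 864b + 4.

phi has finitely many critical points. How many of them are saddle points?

phi separates as a function of a plus a function of b, so ∇phi=0 decouples.
∂phi/∂a = 4(a - 4)(a - 3)(a + 1) = 0 at a ∈ {-1, 3, 4}; ∂phi/∂b = -36(b - 3)(b - 2)(b + 4) = 0 at b ∈ {-4, 2, 3}.
The Hessian is diagonal: diag(phi_aa, phi_bb). Second derivatives: phi_aa(-1)=80, phi_aa(3)=-16, phi_aa(4)=20; phi_bb(-4)=-1512, phi_bb(2)=216, phi_bb(3)=-252.
Saddle points occur where the two diagonal entries have opposite signs: (-1, -4), (-1, 3), (3, 2), (4, -4), (4, 3). Count: 5.

5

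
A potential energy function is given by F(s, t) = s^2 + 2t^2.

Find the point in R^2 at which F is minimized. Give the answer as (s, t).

(0, 0)

F(s,t) separates as P(s) + Q(t), so its minimum is min P + min Q.
P'(s) = 2s vanishes at s ∈ {0}; Q'(t) = 4t vanishes at t ∈ {0}.
Local minima of P (where P''>0): P(0)=0. Local minima of Q: Q(0)=0.
So the global minimum of F is P(0) + Q(0) = 0 + 0 = 0, attained at (0, 0).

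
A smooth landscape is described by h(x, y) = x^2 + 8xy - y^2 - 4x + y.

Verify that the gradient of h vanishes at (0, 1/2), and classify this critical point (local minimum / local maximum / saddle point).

∇h = (2x + 8y - 4, 8x - 2y + 1); substituting (0, 1/2) gives ∇h = (0, 0), so (0, 1/2) is indeed a critical point.
The Hessian of h is constant: H = [[2, 8], [8, -2]].
det(H) = 2·(-2) − 8² = -68.
Since det(H) < 0, H is indefinite and the critical point is a saddle point.

saddle point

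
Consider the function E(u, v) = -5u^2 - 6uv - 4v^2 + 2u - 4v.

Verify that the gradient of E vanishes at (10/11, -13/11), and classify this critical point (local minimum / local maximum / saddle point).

local maximum

∇E = (-10u - 6v + 2, -6u - 8v - 4); substituting (10/11, -13/11) gives ∇E = (0, 0), so (10/11, -13/11) is indeed a critical point.
The Hessian of E is constant: H = [[-10, -6], [-6, -8]].
det(H) = (-10)·(-8) − (-6)² = 44.
det(H) > 0 and tr(H) = -18 < 0, so H is negative definite and the point is a local maximum.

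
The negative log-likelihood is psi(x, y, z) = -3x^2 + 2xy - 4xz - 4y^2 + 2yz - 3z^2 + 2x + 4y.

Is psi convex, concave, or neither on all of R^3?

concave

psi is quadratic, so its Hessian is the constant matrix H = [[-6, 2, -4], [2, -8, 2], [-4, 2, -6]].
Leading principal minors: -6, 44, -144.
Signs alternate −, +, − ⇒ H ≺ 0 ⇒ concave.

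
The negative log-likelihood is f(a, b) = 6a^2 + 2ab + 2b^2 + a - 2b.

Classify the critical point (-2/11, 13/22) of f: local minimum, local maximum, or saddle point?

local minimum

The Hessian of f is constant: H = [[12, 2], [2, 4]].
det(H) = 12·4 − 2² = 44.
det(H) > 0 and tr(H) = 16 > 0, so H is positive definite and the point is a local minimum.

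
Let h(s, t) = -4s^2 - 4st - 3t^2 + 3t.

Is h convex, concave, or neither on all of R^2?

h is quadratic, so its Hessian is the constant matrix H = [[-8, -4], [-4, -6]].
det(H) = 32, tr(H) = -14.
det(H) > 0 and tr(H) < 0, so H is negative definite everywhere: concave.

concave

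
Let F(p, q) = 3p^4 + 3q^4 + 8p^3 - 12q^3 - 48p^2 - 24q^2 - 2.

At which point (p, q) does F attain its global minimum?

F(p,q) separates as A(p) + B(q) − 2, so its minimum is min A + min B − 2.
A'(p) = 12p(p - 2)(p + 4) vanishes at p ∈ {-4, 0, 2}; B'(q) = 12q(q - 4)(q + 1) vanishes at q ∈ {-1, 0, 4}.
Local minima of A (where A''>0): A(-4)=-512, A(2)=-80. Local minima of B: B(-1)=-9, B(4)=-384.
So the global minimum of F is A(-4) + B(4) − 2 = -512 − 384 − 2 = -898, attained at (-4, 4).

(-4, 4)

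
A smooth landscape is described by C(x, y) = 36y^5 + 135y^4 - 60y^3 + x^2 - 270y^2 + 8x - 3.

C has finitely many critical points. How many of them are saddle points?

2

C separates as a function of x plus a function of y, so ∇C=0 decouples.
∂C/∂x = 2(x + 4) = 0 at x ∈ {-4}; ∂C/∂y = 180y(y - 1)(y + 1)(y + 3) = 0 at y ∈ {-3, -1, 0, 1}.
The Hessian is diagonal: diag(C_xx, C_yy). Second derivatives: C_xx(-4)=2; C_yy(-3)=-4320, C_yy(-1)=720, C_yy(0)=-540, C_yy(1)=1440.
Saddle points occur where the two diagonal entries have opposite signs: (-4, -3), (-4, 0). Count: 2.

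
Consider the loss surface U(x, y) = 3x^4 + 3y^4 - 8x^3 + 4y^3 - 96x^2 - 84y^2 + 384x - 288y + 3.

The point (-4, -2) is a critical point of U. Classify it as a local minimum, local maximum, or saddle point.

The mixed partial ∂²U/∂x∂y is 0, so the Hessian at any point is diag(U_xx, U_yy) = diag(12(3x^2 - 4x - 16), 12(3y^2 + 2y - 14)).
At (-4, -2): H = diag(576, -72).
The eigenvalues have opposite signs, so H is indefinite: a saddle point.

saddle point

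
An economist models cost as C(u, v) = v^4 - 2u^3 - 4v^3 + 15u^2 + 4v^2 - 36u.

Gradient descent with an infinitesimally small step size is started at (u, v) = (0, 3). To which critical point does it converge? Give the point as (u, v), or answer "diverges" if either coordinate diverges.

C is separable, so gradient descent decouples: u follows -∂C/∂u, v follows -∂C/∂v.
∂C/∂u = -6(u - 3)(u - 2); at u=0 this is -36, so u increases.
∂C/∂v = 4v(v - 2)(v - 1); at v=3 this is 24, so v decreases.
u converges to its nearest critical value 2 (a local min of the u-part); v converges to 2. The iterate converges to (2, 2).

(2, 2)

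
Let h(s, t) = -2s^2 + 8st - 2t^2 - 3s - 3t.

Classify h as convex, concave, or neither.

neither

h is quadratic, so its Hessian is the constant matrix H = [[-4, 8], [8, -4]].
det(H) = -48, tr(H) = -8.
det(H) < 0, so H is indefinite: neither convex nor concave.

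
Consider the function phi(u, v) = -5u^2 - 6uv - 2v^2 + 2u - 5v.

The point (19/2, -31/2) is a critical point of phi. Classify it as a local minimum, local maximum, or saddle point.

local maximum

The Hessian of phi is constant: H = [[-10, -6], [-6, -4]].
det(H) = (-10)·(-4) − (-6)² = 4.
det(H) > 0 and tr(H) = -14 < 0, so H is negative definite and the point is a local maximum.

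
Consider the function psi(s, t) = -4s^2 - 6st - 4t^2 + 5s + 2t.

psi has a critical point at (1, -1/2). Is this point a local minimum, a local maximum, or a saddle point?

The Hessian of psi is constant: H = [[-8, -6], [-6, -8]].
det(H) = (-8)·(-8) − (-6)² = 28.
det(H) > 0 and tr(H) = -16 < 0, so H is negative definite and the point is a local maximum.

local maximum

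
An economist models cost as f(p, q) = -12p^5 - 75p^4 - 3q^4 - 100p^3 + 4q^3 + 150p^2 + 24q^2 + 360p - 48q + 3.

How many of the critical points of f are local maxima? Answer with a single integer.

f separates as a function of p plus a function of q, so ∇f=0 decouples.
∂f/∂p = -60(p - 1)(p + 1)(p + 2)(p + 3) = 0 at p ∈ {-3, -2, -1, 1}; ∂f/∂q = -12(q - 2)(q - 1)(q + 2) = 0 at q ∈ {-2, 1, 2}.
The Hessian is diagonal: diag(f_pp, f_qq). Second derivatives: f_pp(-3)=480, f_pp(-2)=-180, f_pp(-1)=240, f_pp(1)=-1440; f_qq(-2)=-144, f_qq(1)=36, f_qq(2)=-48.
Local maxima occur where both diagonal entries negative: (-2, -2), (-2, 2), (1, -2), (1, 2). Count: 4.

4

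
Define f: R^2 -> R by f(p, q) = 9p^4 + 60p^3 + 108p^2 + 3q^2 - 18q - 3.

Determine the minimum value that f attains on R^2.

f(p,q) separates as A(p) + B(q) − 3, so its minimum is min A + min B − 3.
A'(p) = 36p(p + 2)(p + 3) vanishes at p ∈ {-3, -2, 0}; B'(q) = 6q - 18 vanishes at q ∈ {3}.
Local minima of A (where A''>0): A(-3)=81, A(0)=0. Local minima of B: B(3)=-27.
So the global minimum of f is A(0) + B(3) − 3 = 0 − 27 − 3 = -30, attained at (0, 3).

-30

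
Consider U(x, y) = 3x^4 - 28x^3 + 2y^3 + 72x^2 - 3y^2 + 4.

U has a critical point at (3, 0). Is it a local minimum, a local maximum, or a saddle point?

The mixed partial ∂²U/∂x∂y is 0, so the Hessian at any point is diag(U_xx, U_yy) = diag(12(3x^2 - 14x + 12), 6(2y - 1)).
At (3, 0): H = diag(-36, -6).
Both eigenvalues are negative, so H is negative definite: a local maximum.

local maximum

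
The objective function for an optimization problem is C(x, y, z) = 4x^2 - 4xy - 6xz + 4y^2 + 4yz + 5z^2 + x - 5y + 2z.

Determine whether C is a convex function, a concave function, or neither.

convex

C is quadratic, so its Hessian is the constant matrix H = [[8, -4, -6], [-4, 8, 4], [-6, 4, 10]].
Leading principal minors: 8, 48, 256.
All positive ⇒ H ≻ 0 ⇒ convex.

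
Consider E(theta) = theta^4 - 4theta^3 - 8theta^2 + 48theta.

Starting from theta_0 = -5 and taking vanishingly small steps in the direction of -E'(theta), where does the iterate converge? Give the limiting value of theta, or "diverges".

-2

E'(theta) = 4(theta - 3)(theta - 2)(theta + 2), so E'(-5) = -672.
Gradient descent moves in the -E' direction, i.e. theta is increasing.
The nearest critical point in that direction is theta = -2, where E'' = 80 > 0 (a local minimum). The iterate converges there.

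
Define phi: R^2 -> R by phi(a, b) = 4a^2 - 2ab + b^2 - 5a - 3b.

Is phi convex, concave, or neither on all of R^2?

convex

phi is quadratic, so its Hessian is the constant matrix H = [[8, -2], [-2, 2]].
det(H) = 12, tr(H) = 10.
det(H) > 0 and tr(H) > 0, so H is positive definite everywhere: convex.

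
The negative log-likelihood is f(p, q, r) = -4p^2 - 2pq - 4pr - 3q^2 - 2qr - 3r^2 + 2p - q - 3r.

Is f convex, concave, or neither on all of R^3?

concave

f is quadratic, so its Hessian is the constant matrix H = [[-8, -2, -4], [-2, -6, -2], [-4, -2, -6]].
Leading principal minors: -8, 44, -168.
Signs alternate −, +, − ⇒ H ≺ 0 ⇒ concave.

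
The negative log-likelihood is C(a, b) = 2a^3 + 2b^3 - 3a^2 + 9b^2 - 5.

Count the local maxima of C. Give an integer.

C separates as a function of a plus a function of b, so ∇C=0 decouples.
∂C/∂a = 6a(a - 1) = 0 at a ∈ {0, 1}; ∂C/∂b = 6b(b + 3) = 0 at b ∈ {-3, 0}.
The Hessian is diagonal: diag(C_aa, C_bb). Second derivatives: C_aa(0)=-6, C_aa(1)=6; C_bb(-3)=-18, C_bb(0)=18.
Local maxima occur where both diagonal entries negative: (0, -3). Count: 1.

1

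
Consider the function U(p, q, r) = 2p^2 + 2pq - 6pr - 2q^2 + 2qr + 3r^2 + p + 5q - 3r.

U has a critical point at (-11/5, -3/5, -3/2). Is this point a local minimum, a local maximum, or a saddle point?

The Hessian is constant: H = [[4, 2, -6], [2, -4, 2], [-6, 2, 6]].
Leading principal minors: Δ₁ = 4, Δ₂ = -20, Δ₃ = -40.
The minors fit neither the all-positive nor the alternating-sign pattern, so H is indefinite: a saddle point.

saddle point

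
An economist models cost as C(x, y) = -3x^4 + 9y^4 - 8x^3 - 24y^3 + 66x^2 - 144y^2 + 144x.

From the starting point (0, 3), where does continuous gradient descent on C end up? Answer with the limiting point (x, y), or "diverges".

(-1, 4)

C is separable, so gradient descent decouples: x follows -∂C/∂x, y follows -∂C/∂y.
∂C/∂x = -12(x - 3)(x + 1)(x + 4); at x=0 this is 144, so x decreases.
∂C/∂y = 36y(y - 4)(y + 2); at y=3 this is -540, so y increases.
x converges to its nearest critical value -1 (a local min of the x-part); y converges to 4. The iterate converges to (-1, 4).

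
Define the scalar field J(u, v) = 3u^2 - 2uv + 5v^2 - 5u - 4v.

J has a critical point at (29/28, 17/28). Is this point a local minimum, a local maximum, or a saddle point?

The Hessian of J is constant: H = [[6, -2], [-2, 10]].
det(H) = 6·10 − (-2)² = 56.
det(H) > 0 and tr(H) = 16 > 0, so H is positive definite and the point is a local minimum.

local minimum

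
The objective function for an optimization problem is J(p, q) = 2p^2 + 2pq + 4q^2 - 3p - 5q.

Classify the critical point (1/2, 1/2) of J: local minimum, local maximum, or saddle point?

local minimum

The Hessian of J is constant: H = [[4, 2], [2, 8]].
det(H) = 4·8 − 2² = 28.
det(H) > 0 and tr(H) = 12 > 0, so H is positive definite and the point is a local minimum.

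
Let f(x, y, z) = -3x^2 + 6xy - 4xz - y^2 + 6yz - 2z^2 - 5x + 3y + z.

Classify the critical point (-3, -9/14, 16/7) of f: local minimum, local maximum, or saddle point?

The Hessian is constant: H = [[-6, 6, -4], [6, -2, 6], [-4, 6, -4]].
Leading principal minors: Δ₁ = -6, Δ₂ = -24, Δ₃ = 56.
The minors fit neither the all-positive nor the alternating-sign pattern, so H is indefinite: a saddle point.

saddle point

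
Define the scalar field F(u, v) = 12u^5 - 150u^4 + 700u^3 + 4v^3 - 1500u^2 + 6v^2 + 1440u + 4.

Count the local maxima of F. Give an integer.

F separates as a function of u plus a function of v, so ∇F=0 decouples.
∂F/∂u = 60(u - 4)(u - 3)(u - 2)(u - 1) = 0 at u ∈ {1, 2, 3, 4}; ∂F/∂v = 12v(v + 1) = 0 at v ∈ {-1, 0}.
The Hessian is diagonal: diag(F_uu, F_vv). Second derivatives: F_uu(1)=-360, F_uu(2)=120, F_uu(3)=-120, F_uu(4)=360; F_vv(-1)=-12, F_vv(0)=12.
Local maxima occur where both diagonal entries negative: (1, -1), (3, -1). Count: 2.

2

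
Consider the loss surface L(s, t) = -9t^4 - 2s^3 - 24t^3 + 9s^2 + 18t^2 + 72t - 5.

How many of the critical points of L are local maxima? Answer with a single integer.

2

L separates as a function of s plus a function of t, so ∇L=0 decouples.
∂L/∂s = -6s(s - 3) = 0 at s ∈ {0, 3}; ∂L/∂t = -36(t - 1)(t + 1)(t + 2) = 0 at t ∈ {-2, -1, 1}.
The Hessian is diagonal: diag(L_ss, L_tt). Second derivatives: L_ss(0)=18, L_ss(3)=-18; L_tt(-2)=-108, L_tt(-1)=72, L_tt(1)=-216.
Local maxima occur where both diagonal entries negative: (3, -2), (3, 1). Count: 2.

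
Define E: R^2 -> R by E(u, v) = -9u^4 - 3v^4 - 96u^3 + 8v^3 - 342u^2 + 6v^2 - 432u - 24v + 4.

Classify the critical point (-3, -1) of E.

The mixed partial ∂²E/∂u∂v is 0, so the Hessian at any point is diag(E_uu, E_vv) = diag(-36(3u^2 + 16u + 19), 12(-3v^2 + 4v + 1)).
At (-3, -1): H = diag(72, -72).
The eigenvalues have opposite signs, so H is indefinite: a saddle point.

saddle point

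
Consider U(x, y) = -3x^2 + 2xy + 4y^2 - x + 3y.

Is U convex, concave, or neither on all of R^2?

U is quadratic, so its Hessian is the constant matrix H = [[-6, 2], [2, 8]].
det(H) = -52, tr(H) = 2.
det(H) < 0, so H is indefinite: neither convex nor concave.

neither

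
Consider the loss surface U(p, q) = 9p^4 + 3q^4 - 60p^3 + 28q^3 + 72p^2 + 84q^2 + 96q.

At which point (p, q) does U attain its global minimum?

U(p,q) separates as A(p) + B(q), so its minimum is min A + min B.
A'(p) = 36p(p - 4)(p - 1) vanishes at p ∈ {0, 1, 4}; B'(q) = 12(q + 1)(q + 2)(q + 4) vanishes at q ∈ {-4, -2, -1}.
Local minima of A (where A''>0): A(0)=0, A(4)=-384. Local minima of B: B(-4)=-64, B(-1)=-37.
So the global minimum of U is A(4) + B(-4) = -384 − 64 = -448, attained at (4, -4).

(4, -4)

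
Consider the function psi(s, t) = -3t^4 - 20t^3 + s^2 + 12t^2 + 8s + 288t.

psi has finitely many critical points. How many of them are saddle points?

psi separates as a function of s plus a function of t, so ∇psi=0 decouples.
∂psi/∂s = 2(s + 4) = 0 at s ∈ {-4}; ∂psi/∂t = -12(t - 2)(t + 3)(t + 4) = 0 at t ∈ {-4, -3, 2}.
The Hessian is diagonal: diag(psi_ss, psi_tt). Second derivatives: psi_ss(-4)=2; psi_tt(-4)=-72, psi_tt(-3)=60, psi_tt(2)=-360.
Saddle points occur where the two diagonal entries have opposite signs: (-4, -4), (-4, 2). Count: 2.

2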